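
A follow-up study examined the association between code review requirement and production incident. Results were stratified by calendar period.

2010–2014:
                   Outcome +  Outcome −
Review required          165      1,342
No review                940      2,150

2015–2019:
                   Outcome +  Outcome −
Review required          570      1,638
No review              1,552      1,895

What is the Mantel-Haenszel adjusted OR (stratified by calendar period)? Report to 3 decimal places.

OR_MH = Σ(aᵢdᵢ/nᵢ) / Σ(bᵢcᵢ/nᵢ), where nᵢ is the stratum total.
Stratum 1 (2010–2014): n = 4597; a·d/n = 165·2150/4597 = 77.1699; b·c/n = 1342·940/4597 = 274.4137
Stratum 2 (2015–2019): n = 5655; a·d/n = 570·1895/5655 = 191.0080; b·c/n = 1638·1552/5655 = 449.5448
OR_MH = (77.1699 + 191.0080) / (274.4137 + 449.5448) = 268.1779 / 723.9586 = 0.37043

0.370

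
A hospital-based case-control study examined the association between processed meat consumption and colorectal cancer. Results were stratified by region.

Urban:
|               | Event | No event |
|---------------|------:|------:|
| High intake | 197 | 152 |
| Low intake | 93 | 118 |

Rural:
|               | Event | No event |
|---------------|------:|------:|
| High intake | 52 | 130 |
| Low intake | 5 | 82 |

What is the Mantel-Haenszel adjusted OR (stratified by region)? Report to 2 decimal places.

2.07

OR_MH = Σ(aᵢdᵢ/nᵢ) / Σ(bᵢcᵢ/nᵢ), where nᵢ is the stratum total.
Stratum 1 (Urban): n = 560; a·d/n = 197·118/560 = 41.5107; b·c/n = 152·93/560 = 25.2429
Stratum 2 (Rural): n = 269; a·d/n = 52·82/269 = 15.8513; b·c/n = 130·5/269 = 2.4164
OR_MH = (41.5107 + 15.8513) / (25.2429 + 2.4164) = 57.3620 / 27.6592 = 2.07388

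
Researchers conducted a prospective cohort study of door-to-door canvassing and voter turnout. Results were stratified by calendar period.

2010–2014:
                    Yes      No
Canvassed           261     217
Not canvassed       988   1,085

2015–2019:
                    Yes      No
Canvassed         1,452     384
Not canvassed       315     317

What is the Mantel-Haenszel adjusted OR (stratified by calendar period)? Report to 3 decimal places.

OR_MH = Σ(aᵢdᵢ/nᵢ) / Σ(bᵢcᵢ/nᵢ), where nᵢ is the stratum total.
Stratum 1 (2010–2014): n = 2551; a·d/n = 261·1085/2551 = 111.0094; b·c/n = 217·988/2551 = 84.0439
Stratum 2 (2015–2019): n = 2468; a·d/n = 1452·317/2468 = 186.5008; b·c/n = 384·315/2468 = 49.0113
OR_MH = (111.0094 + 186.5008) / (84.0439 + 49.0113) = 297.5102 / 133.0552 = 2.23599

2.236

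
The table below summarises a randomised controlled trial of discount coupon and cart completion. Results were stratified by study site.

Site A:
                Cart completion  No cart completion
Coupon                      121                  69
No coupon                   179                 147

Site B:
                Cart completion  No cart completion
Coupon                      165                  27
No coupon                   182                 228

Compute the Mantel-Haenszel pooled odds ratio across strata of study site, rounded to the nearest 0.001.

OR_MH = Σ(aᵢdᵢ/nᵢ) / Σ(bᵢcᵢ/nᵢ), where nᵢ is the stratum total.
Stratum 1 (Site A): n = 516; a·d/n = 121·147/516 = 34.4709; b·c/n = 69·179/516 = 23.9360
Stratum 2 (Site B): n = 602; a·d/n = 165·228/602 = 62.4917; b·c/n = 27·182/602 = 8.1628
OR_MH = (34.4709 + 62.4917) / (23.9360 + 8.1628) = 96.9626 / 32.0988 = 3.02075

3.021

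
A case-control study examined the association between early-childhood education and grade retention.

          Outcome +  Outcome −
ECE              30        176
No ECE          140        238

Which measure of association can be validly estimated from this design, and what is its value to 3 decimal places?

0.290

Cells: a = 30, b = 176, c = 140, d = 238.
This is a case-control study: participants were sampled on outcome status, so risks in the source population cannot be estimated directly — relative risk is not valid here. The odds ratio is the appropriate measure.
OR = (a·d)/(b·c) = (30 × 238) / (176 × 140) = 7140 / 24640 = 0.28977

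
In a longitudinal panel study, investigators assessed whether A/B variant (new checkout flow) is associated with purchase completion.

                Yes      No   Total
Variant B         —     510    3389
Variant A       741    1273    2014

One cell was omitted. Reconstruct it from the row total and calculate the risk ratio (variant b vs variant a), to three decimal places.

2.309

The missing cell is in the exposed row: 3389 − 510 = 2879.
So a = 2879, b = 510, c = 741, d = 1273.
RR = [a/(a+b)] / [c/(c+d)] = (2879/3389) / (741/2014) = 0.84951/0.36792 = 2.30893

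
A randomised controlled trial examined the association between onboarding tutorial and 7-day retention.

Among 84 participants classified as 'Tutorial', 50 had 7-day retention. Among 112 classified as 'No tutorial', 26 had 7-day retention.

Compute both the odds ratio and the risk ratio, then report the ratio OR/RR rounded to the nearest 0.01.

1.90

From the description: a = 50, b = 34, c = 26, d = 86.
OR = (50·86)/(34·26) = 4300/884 = 4.86425
Risk in exposed = 50/84 = 0.59524; risk in unexposed = 26/112 = 0.23214; RR = 2.56410
OR/RR = 4.86425 / 2.56410 = 1.89706
The outcome is not rare, so the OR lies further from 1 than the RR.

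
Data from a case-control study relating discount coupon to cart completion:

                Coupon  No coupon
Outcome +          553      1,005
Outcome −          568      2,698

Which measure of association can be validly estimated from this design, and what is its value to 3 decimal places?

2.614

Reading the table with exposure as columns: a = 553 (Coupon, case), b = 568 (Coupon, non-case), c = 1005 (No coupon, case), d = 2698.
This is a case-control study: participants were sampled on outcome status, so risks in the source population cannot be estimated directly — relative risk is not valid here. The odds ratio is the appropriate measure.
OR = (a·d)/(b·c) = (553 × 2698) / (568 × 1005) = 1491994 / 570840 = 2.61368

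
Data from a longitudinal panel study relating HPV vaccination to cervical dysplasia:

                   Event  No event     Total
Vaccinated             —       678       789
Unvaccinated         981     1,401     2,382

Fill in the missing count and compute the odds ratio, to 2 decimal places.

0.23

The missing cell is in the exposed row: 789 − 678 = 111.
So a = 111, b = 678, c = 981, d = 1401.
OR = (a·d)/(b·c) = (111 × 1401) / (678 × 981) = 155511 / 665118 = 0.23381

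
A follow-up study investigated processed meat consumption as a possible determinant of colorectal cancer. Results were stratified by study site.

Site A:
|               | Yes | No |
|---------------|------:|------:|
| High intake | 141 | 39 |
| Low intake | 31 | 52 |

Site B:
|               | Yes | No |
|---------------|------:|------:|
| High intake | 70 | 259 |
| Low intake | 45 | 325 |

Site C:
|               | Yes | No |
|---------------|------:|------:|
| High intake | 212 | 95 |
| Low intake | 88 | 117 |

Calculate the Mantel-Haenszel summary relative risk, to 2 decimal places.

RR_MH = Σ(aᵢ·n₀ᵢ/nᵢ) / Σ(cᵢ·n₁ᵢ/nᵢ), with n₁ᵢ = aᵢ+bᵢ (exposed), n₀ᵢ = cᵢ+dᵢ (unexposed), nᵢ = n₁ᵢ+n₀ᵢ.
Stratum 1 (Site A): n₁ = 180, n₀ = 83, n = 263; a·n₀/n = 141·83/263 = 44.4981; c·n₁/n = 31·180/263 = 21.2167
Stratum 2 (Site B): n₁ = 329, n₀ = 370, n = 699; a·n₀/n = 70·370/699 = 37.0529; c·n₁/n = 45·329/699 = 21.1803
Stratum 3 (Site C): n₁ = 307, n₀ = 205, n = 512; a·n₀/n = 212·205/512 = 84.8828; c·n₁/n = 88·307/512 = 52.7656
RR_MH = (44.4981 + 37.0529 + 84.8828) / (21.2167 + 21.1803 + 52.7656) = 166.4338 / 95.1626 = 1.74894

1.75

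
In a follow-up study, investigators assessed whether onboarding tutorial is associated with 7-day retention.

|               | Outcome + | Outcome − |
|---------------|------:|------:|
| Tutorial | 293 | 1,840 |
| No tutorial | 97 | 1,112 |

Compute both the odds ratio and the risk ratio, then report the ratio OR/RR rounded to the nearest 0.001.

1.066

Cells: a = 293, b = 1840, c = 97, d = 1112.
OR = (293·1112)/(1840·97) = 325816/178480 = 1.82550
Risk in exposed = 293/2133 = 0.13737; risk in unexposed = 97/1209 = 0.08023; RR = 1.71211
OR/RR = 1.82550 / 1.71211 = 1.06623
The outcome is not rare, so the OR lies further from 1 than the RR.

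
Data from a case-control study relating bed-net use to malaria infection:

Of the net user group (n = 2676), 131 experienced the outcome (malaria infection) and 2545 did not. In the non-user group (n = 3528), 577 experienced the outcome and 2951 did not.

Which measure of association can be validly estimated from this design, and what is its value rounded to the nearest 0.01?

From the description: a = 131, b = 2545, c = 577, d = 2951.
This is a case-control study: participants were sampled on outcome status, so risks in the source population cannot be estimated directly — relative risk is not valid here. The odds ratio is the appropriate measure.
OR = (a·d)/(b·c) = (131 × 2951) / (2545 × 577) = 386581 / 1468465 = 0.26326

0.26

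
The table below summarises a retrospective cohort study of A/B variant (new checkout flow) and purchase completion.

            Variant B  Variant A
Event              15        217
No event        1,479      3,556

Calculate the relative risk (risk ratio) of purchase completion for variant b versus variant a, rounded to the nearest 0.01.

0.17

Reading the table with exposure as columns: a = 15 (Variant B, case), b = 1479 (Variant B, non-case), c = 217 (Variant A, case), d = 3556.
Risk in exposed = 15/1494 = 0.01004; risk in unexposed = 217/3773 = 0.05751.
RR = 0.01004 / 0.05751 = 0.17457
The risk is 83% lower among the exposed than among the unexposed.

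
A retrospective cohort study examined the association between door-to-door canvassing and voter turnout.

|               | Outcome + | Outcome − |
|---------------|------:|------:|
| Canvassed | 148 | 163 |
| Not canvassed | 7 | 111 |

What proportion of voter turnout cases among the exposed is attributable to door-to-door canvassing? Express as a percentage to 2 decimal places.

87.53

Cells: a = 148, b = 163, c = 7, d = 111.
Risk in exposed = 148/311 = 0.47588; risk in unexposed = 7/118 = 0.05932.
RR = 0.47588/0.05932 = 8.02205
AR% = (RR − 1)/RR × 100 = (8.02205 − 1)/8.02205 × 100 = 87.5344%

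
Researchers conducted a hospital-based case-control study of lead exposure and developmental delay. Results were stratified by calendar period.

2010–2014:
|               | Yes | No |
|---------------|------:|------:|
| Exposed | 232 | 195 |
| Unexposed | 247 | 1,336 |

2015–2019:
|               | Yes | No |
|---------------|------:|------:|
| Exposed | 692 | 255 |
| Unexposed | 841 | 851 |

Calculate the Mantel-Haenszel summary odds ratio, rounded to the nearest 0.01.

OR_MH = Σ(aᵢdᵢ/nᵢ) / Σ(bᵢcᵢ/nᵢ), where nᵢ is the stratum total.
Stratum 1 (2010–2014): n = 2010; a·d/n = 232·1336/2010 = 154.2050; b·c/n = 195·247/2010 = 23.9627
Stratum 2 (2015–2019): n = 2639; a·d/n = 692·851/2639 = 223.1497; b·c/n = 255·841/2639 = 81.2637
OR_MH = (154.2050 + 223.1497) / (23.9627 + 81.2637) = 377.3547 / 105.2264 = 3.58612

3.59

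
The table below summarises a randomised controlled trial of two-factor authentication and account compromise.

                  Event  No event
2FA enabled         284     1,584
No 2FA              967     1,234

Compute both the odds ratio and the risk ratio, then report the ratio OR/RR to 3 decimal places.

0.661

Cells: a = 284, b = 1584, c = 967, d = 1234.
OR = (284·1234)/(1584·967) = 350456/1531728 = 0.22880
Risk in exposed = 284/1868 = 0.15203; risk in unexposed = 967/2201 = 0.43935; RR = 0.34605
OR/RR = 0.22880 / 0.34605 = 0.66118
The outcome is not rare, so the OR lies further from 1 than the RR.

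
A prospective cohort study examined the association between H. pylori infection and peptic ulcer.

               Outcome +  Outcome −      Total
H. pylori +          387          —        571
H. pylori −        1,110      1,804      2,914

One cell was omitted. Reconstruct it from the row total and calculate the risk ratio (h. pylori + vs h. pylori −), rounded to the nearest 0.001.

1.779

The missing cell is in the exposed row: 571 − 387 = 184.
So a = 387, b = 184, c = 1110, d = 1804.
RR = [a/(a+b)] / [c/(c+d)] = (387/571) / (1110/2914) = 0.67776/0.38092 = 1.77927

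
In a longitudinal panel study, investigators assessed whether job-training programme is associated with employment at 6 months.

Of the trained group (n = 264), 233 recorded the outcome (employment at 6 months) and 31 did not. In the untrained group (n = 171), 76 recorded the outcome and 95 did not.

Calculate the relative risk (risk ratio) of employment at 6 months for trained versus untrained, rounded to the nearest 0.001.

1.986

From the description: a = 233, b = 31, c = 76, d = 95.
Risk in exposed = 233/264 = 0.88258; risk in unexposed = 76/171 = 0.44444.
RR = 0.88258 / 0.44444 = 1.98580
The risk among the exposed is 1.99 times that among the unexposed.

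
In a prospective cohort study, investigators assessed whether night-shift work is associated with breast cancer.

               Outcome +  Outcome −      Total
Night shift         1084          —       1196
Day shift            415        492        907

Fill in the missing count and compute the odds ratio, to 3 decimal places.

The missing cell is in the exposed row: 1196 − 1084 = 112.
So a = 1084, b = 112, c = 415, d = 492.
OR = (a·d)/(b·c) = (1084 × 492) / (112 × 415) = 533328 / 46480 = 11.47435

11.474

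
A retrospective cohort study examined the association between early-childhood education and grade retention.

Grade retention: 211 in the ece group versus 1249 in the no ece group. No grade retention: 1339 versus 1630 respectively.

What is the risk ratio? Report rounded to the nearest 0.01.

0.31

From the description: a = 211, b = 1339, c = 1249, d = 1630.
Risk in exposed = 211/1550 = 0.13613; risk in unexposed = 1249/2879 = 0.43383.
RR = 0.13613 / 0.43383 = 0.31378
The risk is 69% lower among the exposed than among the unexposed.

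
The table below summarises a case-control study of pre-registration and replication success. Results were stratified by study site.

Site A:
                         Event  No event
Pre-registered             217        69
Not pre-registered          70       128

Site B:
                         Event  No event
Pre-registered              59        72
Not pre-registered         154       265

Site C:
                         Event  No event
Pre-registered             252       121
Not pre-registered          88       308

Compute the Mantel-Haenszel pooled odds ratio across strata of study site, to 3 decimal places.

4.246

OR_MH = Σ(aᵢdᵢ/nᵢ) / Σ(bᵢcᵢ/nᵢ), where nᵢ is the stratum total.
Stratum 1 (Site A): n = 484; a·d/n = 217·128/484 = 57.3884; b·c/n = 69·70/484 = 9.9793
Stratum 2 (Site B): n = 550; a·d/n = 59·265/550 = 28.4273; b·c/n = 72·154/550 = 20.1600
Stratum 3 (Site C): n = 769; a·d/n = 252·308/769 = 100.9311; b·c/n = 121·88/769 = 13.8466
OR_MH = (57.3884 + 28.4273 + 100.9311) / (9.9793 + 20.1600 + 13.8466) = 186.7468 / 43.9859 = 4.24561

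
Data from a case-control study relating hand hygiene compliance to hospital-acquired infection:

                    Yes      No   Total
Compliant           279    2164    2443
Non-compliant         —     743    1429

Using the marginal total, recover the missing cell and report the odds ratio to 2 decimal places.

The missing cell is in the unexposed row: 1429 − 743 = 686.
So a = 279, b = 2164, c = 686, d = 743.
OR = (a·d)/(b·c) = (279 × 743) / (2164 × 686) = 207297 / 1484504 = 0.13964

0.14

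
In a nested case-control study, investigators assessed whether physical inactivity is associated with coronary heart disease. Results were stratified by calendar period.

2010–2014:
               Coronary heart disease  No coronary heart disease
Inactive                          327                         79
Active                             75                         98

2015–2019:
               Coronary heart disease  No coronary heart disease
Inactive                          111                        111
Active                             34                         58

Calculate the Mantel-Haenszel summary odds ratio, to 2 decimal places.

3.41

OR_MH = Σ(aᵢdᵢ/nᵢ) / Σ(bᵢcᵢ/nᵢ), where nᵢ is the stratum total.
Stratum 1 (2010–2014): n = 579; a·d/n = 327·98/579 = 55.3472; b·c/n = 79·75/579 = 10.2332
Stratum 2 (2015–2019): n = 314; a·d/n = 111·58/314 = 20.5032; b·c/n = 111·34/314 = 12.0191
OR_MH = (55.3472 + 20.5032) / (10.2332 + 12.0191) = 75.8503 / 22.2523 = 3.40866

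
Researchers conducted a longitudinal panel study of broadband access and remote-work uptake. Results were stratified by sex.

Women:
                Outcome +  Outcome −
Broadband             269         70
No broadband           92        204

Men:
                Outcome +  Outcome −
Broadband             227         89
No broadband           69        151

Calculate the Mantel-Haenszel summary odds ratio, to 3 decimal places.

6.962

OR_MH = Σ(aᵢdᵢ/nᵢ) / Σ(bᵢcᵢ/nᵢ), where nᵢ is the stratum total.
Stratum 1 (Women): n = 635; a·d/n = 269·204/635 = 86.4189; b·c/n = 70·92/635 = 10.1417
Stratum 2 (Men): n = 536; a·d/n = 227·151/536 = 63.9496; b·c/n = 89·69/536 = 11.4571
OR_MH = (86.4189 + 63.9496) / (10.1417 + 11.4571) = 150.3685 / 21.5988 = 6.96189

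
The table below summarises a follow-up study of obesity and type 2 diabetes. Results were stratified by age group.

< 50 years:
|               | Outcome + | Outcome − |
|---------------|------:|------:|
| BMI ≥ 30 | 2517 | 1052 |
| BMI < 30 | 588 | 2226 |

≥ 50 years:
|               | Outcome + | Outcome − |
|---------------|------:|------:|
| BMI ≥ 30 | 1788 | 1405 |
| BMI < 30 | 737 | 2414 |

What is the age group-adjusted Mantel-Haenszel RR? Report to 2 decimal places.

RR_MH = Σ(aᵢ·n₀ᵢ/nᵢ) / Σ(cᵢ·n₁ᵢ/nᵢ), with n₁ᵢ = aᵢ+bᵢ (exposed), n₀ᵢ = cᵢ+dᵢ (unexposed), nᵢ = n₁ᵢ+n₀ᵢ.
Stratum 1 (< 50 years): n₁ = 3569, n₀ = 2814, n = 6383; a·n₀/n = 2517·2814/6383 = 1109.6409; c·n₁/n = 588·3569/6383 = 328.7752
Stratum 2 (≥ 50 years): n₁ = 3193, n₀ = 3151, n = 6344; a·n₀/n = 1788·3151/6344 = 888.0813; c·n₁/n = 737·3193/6344 = 370.9396
RR_MH = (1109.6409 + 888.0813) / (328.7752 + 370.9396) = 1997.7223 / 699.7148 = 2.85505

2.86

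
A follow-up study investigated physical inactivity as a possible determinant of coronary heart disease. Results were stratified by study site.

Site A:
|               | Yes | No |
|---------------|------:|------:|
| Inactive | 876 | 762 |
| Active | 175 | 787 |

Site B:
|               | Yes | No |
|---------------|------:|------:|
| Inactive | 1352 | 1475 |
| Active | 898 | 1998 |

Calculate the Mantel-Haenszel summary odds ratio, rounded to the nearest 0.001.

2.607

OR_MH = Σ(aᵢdᵢ/nᵢ) / Σ(bᵢcᵢ/nᵢ), where nᵢ is the stratum total.
Stratum 1 (Site A): n = 2600; a·d/n = 876·787/2600 = 265.1585; b·c/n = 762·175/2600 = 51.2885
Stratum 2 (Site B): n = 5723; a·d/n = 1352·1998/5723 = 472.0070; b·c/n = 1475·898/5723 = 231.4433
OR_MH = (265.1585 + 472.0070) / (51.2885 + 231.4433) = 737.1655 / 282.7318 = 2.60730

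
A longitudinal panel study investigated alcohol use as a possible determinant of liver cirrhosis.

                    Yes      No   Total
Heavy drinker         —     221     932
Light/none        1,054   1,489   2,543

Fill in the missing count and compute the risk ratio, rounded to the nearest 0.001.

The missing cell is in the exposed row: 932 − 221 = 711.
So a = 711, b = 221, c = 1054, d = 1489.
RR = [a/(a+b)] / [c/(c+d)] = (711/932) / (1054/2543) = 0.76288/0.41447 = 1.84060

1.841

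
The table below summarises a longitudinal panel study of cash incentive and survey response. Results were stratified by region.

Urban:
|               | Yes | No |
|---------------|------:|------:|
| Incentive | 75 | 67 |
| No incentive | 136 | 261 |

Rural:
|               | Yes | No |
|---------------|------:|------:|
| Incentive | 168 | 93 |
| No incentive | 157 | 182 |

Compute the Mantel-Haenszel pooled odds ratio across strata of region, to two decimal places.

2.12

OR_MH = Σ(aᵢdᵢ/nᵢ) / Σ(bᵢcᵢ/nᵢ), where nᵢ is the stratum total.
Stratum 1 (Urban): n = 539; a·d/n = 75·261/539 = 36.3173; b·c/n = 67·136/539 = 16.9054
Stratum 2 (Rural): n = 600; a·d/n = 168·182/600 = 50.9600; b·c/n = 93·157/600 = 24.3350
OR_MH = (36.3173 + 50.9600) / (16.9054 + 24.3350) = 87.2773 / 41.2404 = 2.11631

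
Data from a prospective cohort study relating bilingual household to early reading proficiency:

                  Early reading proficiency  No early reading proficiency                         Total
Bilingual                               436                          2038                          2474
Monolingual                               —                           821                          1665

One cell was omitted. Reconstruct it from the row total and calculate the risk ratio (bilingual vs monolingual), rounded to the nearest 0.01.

0.35

The missing cell is in the unexposed row: 1665 − 821 = 844.
So a = 436, b = 2038, c = 844, d = 821.
RR = [a/(a+b)] / [c/(c+d)] = (436/2474) / (844/1665) = 0.17623/0.50691 = 0.34766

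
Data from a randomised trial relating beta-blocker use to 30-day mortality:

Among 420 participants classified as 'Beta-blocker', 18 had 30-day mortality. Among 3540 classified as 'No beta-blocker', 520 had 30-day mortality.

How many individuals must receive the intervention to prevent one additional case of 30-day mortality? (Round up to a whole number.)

Risk in treated group = 18/420 = 0.04286; risk in control = 520/3540 = 0.14689.
Absolute risk reduction = 0.14689 − 0.04286 = 0.10404
NNT = 1 / ARR = 1 / 0.10404 = 9.612 → round up → 10

10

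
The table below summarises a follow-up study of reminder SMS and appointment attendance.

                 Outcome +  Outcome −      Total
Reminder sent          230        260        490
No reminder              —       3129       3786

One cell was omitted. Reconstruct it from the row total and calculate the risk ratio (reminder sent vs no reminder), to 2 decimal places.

The missing cell is in the unexposed row: 3786 − 3129 = 657.
So a = 230, b = 260, c = 657, d = 3129.
RR = [a/(a+b)] / [c/(c+d)] = (230/490) / (657/3786) = 0.46939/0.17353 = 2.70487

2.70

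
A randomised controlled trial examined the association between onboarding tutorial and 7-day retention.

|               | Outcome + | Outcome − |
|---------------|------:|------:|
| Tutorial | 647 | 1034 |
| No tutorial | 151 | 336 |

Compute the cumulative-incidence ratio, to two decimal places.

1.24

Cells: a = 647, b = 1034, c = 151, d = 336.
Risk in exposed = 647/1681 = 0.38489; risk in unexposed = 151/487 = 0.31006.
RR = 0.38489 / 0.31006 = 1.24133
The risk among the exposed is 1.24 times that among the unexposed.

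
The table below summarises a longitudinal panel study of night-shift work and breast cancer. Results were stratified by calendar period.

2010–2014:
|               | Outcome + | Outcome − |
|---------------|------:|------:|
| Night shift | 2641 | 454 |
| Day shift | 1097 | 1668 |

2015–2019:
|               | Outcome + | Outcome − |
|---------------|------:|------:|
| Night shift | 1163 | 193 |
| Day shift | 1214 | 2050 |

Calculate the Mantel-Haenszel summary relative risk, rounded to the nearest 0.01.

RR_MH = Σ(aᵢ·n₀ᵢ/nᵢ) / Σ(cᵢ·n₁ᵢ/nᵢ), with n₁ᵢ = aᵢ+bᵢ (exposed), n₀ᵢ = cᵢ+dᵢ (unexposed), nᵢ = n₁ᵢ+n₀ᵢ.
Stratum 1 (2010–2014): n₁ = 3095, n₀ = 2765, n = 5860; a·n₀/n = 2641·2765/5860 = 1246.1374; c·n₁/n = 1097·3095/5860 = 579.3882
Stratum 2 (2015–2019): n₁ = 1356, n₀ = 3264, n = 4620; a·n₀/n = 1163·3264/4620 = 821.6519; c·n₁/n = 1214·1356/4620 = 356.3169
RR_MH = (1246.1374 + 821.6519) / (579.3882 + 356.3169) = 2067.7893 / 935.7051 = 2.20987

2.21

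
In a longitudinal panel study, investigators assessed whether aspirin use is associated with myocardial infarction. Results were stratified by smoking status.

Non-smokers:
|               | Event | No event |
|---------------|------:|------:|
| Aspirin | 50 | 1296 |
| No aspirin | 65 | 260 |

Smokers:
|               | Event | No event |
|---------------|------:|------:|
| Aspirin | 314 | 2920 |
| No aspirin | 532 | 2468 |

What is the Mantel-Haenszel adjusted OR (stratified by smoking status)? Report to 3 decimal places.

OR_MH = Σ(aᵢdᵢ/nᵢ) / Σ(bᵢcᵢ/nᵢ), where nᵢ is the stratum total.
Stratum 1 (Non-smokers): n = 1671; a·d/n = 50·260/1671 = 7.7798; b·c/n = 1296·65/1671 = 50.4129
Stratum 2 (Smokers): n = 6234; a·d/n = 314·2468/6234 = 124.3106; b·c/n = 2920·532/6234 = 249.1883
OR_MH = (7.7798 + 124.3106) / (50.4129 + 249.1883) = 132.0903 / 299.6012 = 0.44089

0.441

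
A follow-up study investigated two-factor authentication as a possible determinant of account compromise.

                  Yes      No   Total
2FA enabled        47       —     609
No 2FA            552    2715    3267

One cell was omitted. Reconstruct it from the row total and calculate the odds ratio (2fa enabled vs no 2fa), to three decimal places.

0.411

The missing cell is in the exposed row: 609 − 47 = 562.
So a = 47, b = 562, c = 552, d = 2715.
OR = (a·d)/(b·c) = (47 × 2715) / (562 × 552) = 127605 / 310224 = 0.41133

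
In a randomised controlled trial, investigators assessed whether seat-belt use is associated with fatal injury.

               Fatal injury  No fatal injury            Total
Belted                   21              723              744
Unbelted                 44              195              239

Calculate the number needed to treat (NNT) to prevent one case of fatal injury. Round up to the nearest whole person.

7

Risk in treated group = 21/744 = 0.02823; risk in control = 44/239 = 0.18410.
Absolute risk reduction = 0.18410 − 0.02823 = 0.15587
NNT = 1 / ARR = 1 / 0.15587 = 6.415 → round up → 7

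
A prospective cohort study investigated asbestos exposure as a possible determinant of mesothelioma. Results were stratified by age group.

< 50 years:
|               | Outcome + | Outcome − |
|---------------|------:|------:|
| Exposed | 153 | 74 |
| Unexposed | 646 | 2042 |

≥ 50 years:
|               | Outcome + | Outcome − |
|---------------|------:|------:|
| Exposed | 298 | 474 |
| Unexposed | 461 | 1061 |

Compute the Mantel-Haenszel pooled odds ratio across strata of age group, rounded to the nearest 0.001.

OR_MH = Σ(aᵢdᵢ/nᵢ) / Σ(bᵢcᵢ/nᵢ), where nᵢ is the stratum total.
Stratum 1 (< 50 years): n = 2915; a·d/n = 153·2042/2915 = 107.1787; b·c/n = 74·646/2915 = 16.3993
Stratum 2 (≥ 50 years): n = 2294; a·d/n = 298·1061/2294 = 137.8282; b·c/n = 474·461/2294 = 95.2546
OR_MH = (107.1787 + 137.8282) / (16.3993 + 95.2546) = 245.0070 / 111.6539 = 2.19434

2.194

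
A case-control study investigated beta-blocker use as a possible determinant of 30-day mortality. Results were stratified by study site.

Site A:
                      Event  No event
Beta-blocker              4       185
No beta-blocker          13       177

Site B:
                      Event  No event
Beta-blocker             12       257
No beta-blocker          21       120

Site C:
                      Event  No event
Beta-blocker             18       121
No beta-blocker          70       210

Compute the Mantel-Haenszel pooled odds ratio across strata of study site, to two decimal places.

0.36

OR_MH = Σ(aᵢdᵢ/nᵢ) / Σ(bᵢcᵢ/nᵢ), where nᵢ is the stratum total.
Stratum 1 (Site A): n = 379; a·d/n = 4·177/379 = 1.8681; b·c/n = 185·13/379 = 6.3456
Stratum 2 (Site B): n = 410; a·d/n = 12·120/410 = 3.5122; b·c/n = 257·21/410 = 13.1634
Stratum 3 (Site C): n = 419; a·d/n = 18·210/419 = 9.0215; b·c/n = 121·70/419 = 20.2148
OR_MH = (1.8681 + 3.5122 + 9.0215) / (6.3456 + 13.1634 + 20.2148) = 14.4017 / 39.7239 = 0.36255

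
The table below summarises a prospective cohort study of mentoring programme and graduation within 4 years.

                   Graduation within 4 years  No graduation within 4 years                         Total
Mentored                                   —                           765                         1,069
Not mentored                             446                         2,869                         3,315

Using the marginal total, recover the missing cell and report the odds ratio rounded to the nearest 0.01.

The missing cell is in the exposed row: 1069 − 765 = 304.
So a = 304, b = 765, c = 446, d = 2869.
OR = (a·d)/(b·c) = (304 × 2869) / (765 × 446) = 872176 / 341190 = 2.55628

2.56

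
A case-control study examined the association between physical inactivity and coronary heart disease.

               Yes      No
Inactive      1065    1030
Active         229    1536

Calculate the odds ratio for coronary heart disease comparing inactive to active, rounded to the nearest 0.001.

6.935

Cells: a = 1065, b = 1030, c = 229, d = 1536.
OR = (a·d)/(b·c) = (1065 × 1536) / (1030 × 229) = 1635840 / 235870 = 6.93535
The odds of coronary heart disease are about 6.94 times as high in the inactive group.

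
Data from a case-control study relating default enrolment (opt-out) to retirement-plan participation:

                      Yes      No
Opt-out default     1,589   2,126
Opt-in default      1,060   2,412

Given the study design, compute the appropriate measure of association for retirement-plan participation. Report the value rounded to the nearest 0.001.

1.701

Cells: a = 1589, b = 2126, c = 1060, d = 2412.
This is a case-control study: participants were sampled on outcome status, so risks in the source population cannot be estimated directly — relative risk is not valid here. The odds ratio is the appropriate measure.
OR = (a·d)/(b·c) = (1589 × 2412) / (2126 × 1060) = 3832668 / 2253560 = 1.70072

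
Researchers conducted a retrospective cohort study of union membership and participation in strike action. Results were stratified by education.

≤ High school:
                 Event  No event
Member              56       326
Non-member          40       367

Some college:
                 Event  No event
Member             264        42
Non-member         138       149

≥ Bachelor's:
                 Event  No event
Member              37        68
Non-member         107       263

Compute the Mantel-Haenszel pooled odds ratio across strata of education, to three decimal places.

2.712

OR_MH = Σ(aᵢdᵢ/nᵢ) / Σ(bᵢcᵢ/nᵢ), where nᵢ is the stratum total.
Stratum 1 (≤ High school): n = 789; a·d/n = 56·367/789 = 26.0482; b·c/n = 326·40/789 = 16.5272
Stratum 2 (Some college): n = 593; a·d/n = 264·149/593 = 66.3339; b·c/n = 42·138/593 = 9.7740
Stratum 3 (≥ Bachelor's): n = 475; a·d/n = 37·263/475 = 20.4863; b·c/n = 68·107/475 = 15.3179
OR_MH = (26.0482 + 66.3339 + 20.4863) / (16.5272 + 9.7740 + 15.3179) = 112.8684 / 41.6192 = 2.71193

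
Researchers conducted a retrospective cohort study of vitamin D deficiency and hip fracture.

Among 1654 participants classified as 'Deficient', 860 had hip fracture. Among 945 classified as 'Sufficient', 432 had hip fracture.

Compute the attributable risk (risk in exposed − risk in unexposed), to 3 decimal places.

From the description: a = 860, b = 794, c = 432, d = 513.
Risk in exposed = 860/1654 = 0.519952; risk in unexposed = 432/945 = 0.457143.
Risk difference = 0.519952 − 0.457143 = 0.062809

0.063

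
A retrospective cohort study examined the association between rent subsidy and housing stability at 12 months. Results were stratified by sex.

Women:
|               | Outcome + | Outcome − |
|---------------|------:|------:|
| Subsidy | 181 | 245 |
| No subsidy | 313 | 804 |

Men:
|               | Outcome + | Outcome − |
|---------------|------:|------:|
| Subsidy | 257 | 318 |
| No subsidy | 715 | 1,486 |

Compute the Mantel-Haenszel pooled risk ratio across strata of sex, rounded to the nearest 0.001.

RR_MH = Σ(aᵢ·n₀ᵢ/nᵢ) / Σ(cᵢ·n₁ᵢ/nᵢ), with n₁ᵢ = aᵢ+bᵢ (exposed), n₀ᵢ = cᵢ+dᵢ (unexposed), nᵢ = n₁ᵢ+n₀ᵢ.
Stratum 1 (Women): n₁ = 426, n₀ = 1117, n = 1543; a·n₀/n = 181·1117/1543 = 131.0285; c·n₁/n = 313·426/1543 = 86.4148
Stratum 2 (Men): n₁ = 575, n₀ = 2201, n = 2776; a·n₀/n = 257·2201/2776 = 203.7669; c·n₁/n = 715·575/2776 = 148.0998
RR_MH = (131.0285 + 203.7669) / (86.4148 + 148.0998) = 334.7954 / 234.5146 = 1.42761

1.428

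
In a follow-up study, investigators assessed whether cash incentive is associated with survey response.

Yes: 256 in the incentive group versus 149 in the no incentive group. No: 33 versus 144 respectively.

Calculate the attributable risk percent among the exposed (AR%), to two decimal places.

42.59

From the description: a = 256, b = 33, c = 149, d = 144.
Risk in exposed = 256/289 = 0.88581; risk in unexposed = 149/293 = 0.50853.
RR = 0.88581/0.50853 = 1.74190
AR% = (RR − 1)/RR × 100 = (1.74190 − 1)/1.74190 × 100 = 42.5915%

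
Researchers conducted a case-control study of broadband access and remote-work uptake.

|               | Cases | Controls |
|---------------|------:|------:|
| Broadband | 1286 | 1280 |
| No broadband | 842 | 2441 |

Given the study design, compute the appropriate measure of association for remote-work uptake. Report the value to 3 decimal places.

Cells: a = 1286, b = 1280, c = 842, d = 2441.
This is a case-control study: participants were sampled on outcome status, so risks in the source population cannot be estimated directly — relative risk is not valid here. The odds ratio is the appropriate measure.
OR = (a·d)/(b·c) = (1286 × 2441) / (1280 × 842) = 3139126 / 1077760 = 2.91264

2.913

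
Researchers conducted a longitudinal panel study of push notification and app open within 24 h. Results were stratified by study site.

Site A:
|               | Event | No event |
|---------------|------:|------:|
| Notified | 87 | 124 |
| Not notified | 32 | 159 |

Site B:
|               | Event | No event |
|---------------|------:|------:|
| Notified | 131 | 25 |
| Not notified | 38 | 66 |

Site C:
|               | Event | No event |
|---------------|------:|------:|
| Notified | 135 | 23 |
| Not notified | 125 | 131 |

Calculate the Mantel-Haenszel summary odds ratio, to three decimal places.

OR_MH = Σ(aᵢdᵢ/nᵢ) / Σ(bᵢcᵢ/nᵢ), where nᵢ is the stratum total.
Stratum 1 (Site A): n = 402; a·d/n = 87·159/402 = 34.4104; b·c/n = 124·32/402 = 9.8706
Stratum 2 (Site B): n = 260; a·d/n = 131·66/260 = 33.2538; b·c/n = 25·38/260 = 3.6538
Stratum 3 (Site C): n = 414; a·d/n = 135·131/414 = 42.7174; b·c/n = 23·125/414 = 6.9444
OR_MH = (34.4104 + 33.2538 + 42.7174) / (9.8706 + 3.6538 + 6.9444) = 110.3817 / 20.4689 = 5.39264

5.393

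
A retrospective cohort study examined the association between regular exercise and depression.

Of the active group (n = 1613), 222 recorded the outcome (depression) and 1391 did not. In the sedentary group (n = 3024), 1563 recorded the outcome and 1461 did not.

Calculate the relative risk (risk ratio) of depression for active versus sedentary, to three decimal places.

From the description: a = 222, b = 1391, c = 1563, d = 1461.
Risk in exposed = 222/1613 = 0.13763; risk in unexposed = 1563/3024 = 0.51687.
RR = 0.13763 / 0.51687 = 0.26628
The risk is 73% lower among the exposed than among the unexposed.

0.266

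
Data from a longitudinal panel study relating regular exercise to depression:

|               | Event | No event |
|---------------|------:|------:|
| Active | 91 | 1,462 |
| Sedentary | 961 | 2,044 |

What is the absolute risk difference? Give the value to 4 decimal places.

Cells: a = 91, b = 1462, c = 961, d = 2044.
Risk in exposed = 91/1553 = 0.058596; risk in unexposed = 961/3005 = 0.319800.
Risk difference = 0.058596 − 0.319800 = -0.261204

-0.2612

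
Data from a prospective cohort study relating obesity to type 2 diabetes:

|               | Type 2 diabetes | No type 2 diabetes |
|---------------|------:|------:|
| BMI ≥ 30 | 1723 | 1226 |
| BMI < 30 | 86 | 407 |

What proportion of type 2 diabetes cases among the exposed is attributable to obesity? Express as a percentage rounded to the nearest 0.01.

Cells: a = 1723, b = 1226, c = 86, d = 407.
Risk in exposed = 1723/2949 = 0.58427; risk in unexposed = 86/493 = 0.17444.
RR = 0.58427/0.17444 = 3.34934
AR% = (RR − 1)/RR × 100 = (3.34934 − 1)/3.34934 × 100 = 70.1434%

70.14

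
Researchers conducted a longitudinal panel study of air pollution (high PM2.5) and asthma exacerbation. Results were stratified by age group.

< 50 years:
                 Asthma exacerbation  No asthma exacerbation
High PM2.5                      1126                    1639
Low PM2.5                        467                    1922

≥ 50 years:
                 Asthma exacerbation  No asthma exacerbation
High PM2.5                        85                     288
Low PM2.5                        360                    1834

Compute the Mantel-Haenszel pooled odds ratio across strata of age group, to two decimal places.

2.54

OR_MH = Σ(aᵢdᵢ/nᵢ) / Σ(bᵢcᵢ/nᵢ), where nᵢ is the stratum total.
Stratum 1 (< 50 years): n = 5154; a·d/n = 1126·1922/5154 = 419.9014; b·c/n = 1639·467/5154 = 148.5085
Stratum 2 (≥ 50 years): n = 2567; a·d/n = 85·1834/2567 = 60.7285; b·c/n = 288·360/2567 = 40.3896
OR_MH = (419.9014 + 60.7285) / (148.5085 + 40.3896) = 480.6299 / 188.8981 = 2.54439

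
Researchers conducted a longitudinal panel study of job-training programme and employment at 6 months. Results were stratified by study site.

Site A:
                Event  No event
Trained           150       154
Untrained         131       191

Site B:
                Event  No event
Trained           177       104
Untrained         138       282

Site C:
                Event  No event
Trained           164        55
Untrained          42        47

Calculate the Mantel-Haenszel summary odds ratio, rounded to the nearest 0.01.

2.36

OR_MH = Σ(aᵢdᵢ/nᵢ) / Σ(bᵢcᵢ/nᵢ), where nᵢ is the stratum total.
Stratum 1 (Site A): n = 626; a·d/n = 150·191/626 = 45.7668; b·c/n = 154·131/626 = 32.2268
Stratum 2 (Site B): n = 701; a·d/n = 177·282/701 = 71.2040; b·c/n = 104·138/701 = 20.4736
Stratum 3 (Site C): n = 308; a·d/n = 164·47/308 = 25.0260; b·c/n = 55·42/308 = 7.5000
OR_MH = (45.7668 + 71.2040 + 25.0260) / (32.2268 + 20.4736 + 7.5000) = 141.9967 / 60.2004 = 2.35873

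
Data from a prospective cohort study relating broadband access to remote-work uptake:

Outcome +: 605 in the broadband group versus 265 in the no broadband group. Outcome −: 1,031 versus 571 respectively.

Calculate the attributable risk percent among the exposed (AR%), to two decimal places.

From the description: a = 605, b = 1031, c = 265, d = 571.
Risk in exposed = 605/1636 = 0.36980; risk in unexposed = 265/836 = 0.31699.
RR = 0.36980/0.31699 = 1.16663
AR% = (RR − 1)/RR × 100 = (1.16663 − 1)/1.16663 × 100 = 14.2829%

14.28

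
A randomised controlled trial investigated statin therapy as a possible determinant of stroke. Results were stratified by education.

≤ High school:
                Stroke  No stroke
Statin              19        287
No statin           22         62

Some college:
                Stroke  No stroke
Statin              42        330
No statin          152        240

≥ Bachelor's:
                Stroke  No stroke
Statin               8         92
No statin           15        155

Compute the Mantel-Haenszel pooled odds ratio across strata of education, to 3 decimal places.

OR_MH = Σ(aᵢdᵢ/nᵢ) / Σ(bᵢcᵢ/nᵢ), where nᵢ is the stratum total.
Stratum 1 (≤ High school): n = 390; a·d/n = 19·62/390 = 3.0205; b·c/n = 287·22/390 = 16.1897
Stratum 2 (Some college): n = 764; a·d/n = 42·240/764 = 13.1937; b·c/n = 330·152/764 = 65.6545
Stratum 3 (≥ Bachelor's): n = 270; a·d/n = 8·155/270 = 4.5926; b·c/n = 92·15/270 = 5.1111
OR_MH = (3.0205 + 13.1937 + 4.5926) / (16.1897 + 65.6545 + 5.1111) = 20.8068 / 86.9553 = 0.23928

0.239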